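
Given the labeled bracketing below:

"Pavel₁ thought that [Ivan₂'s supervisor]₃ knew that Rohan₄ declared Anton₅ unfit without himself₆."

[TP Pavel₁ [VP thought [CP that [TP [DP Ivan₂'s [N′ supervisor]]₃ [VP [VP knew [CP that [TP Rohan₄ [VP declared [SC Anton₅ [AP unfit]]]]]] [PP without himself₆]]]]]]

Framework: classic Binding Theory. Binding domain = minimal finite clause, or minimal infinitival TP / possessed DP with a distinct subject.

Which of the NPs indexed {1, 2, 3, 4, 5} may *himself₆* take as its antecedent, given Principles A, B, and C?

{3}

*himself* is an anaphor, so Principle A applies: it must be bound in its binding domain.
Binding domain of *himself₆*: the embedded TP, whose subject is [Ivan₂'s supervisor]₃.
*Pavel₁* c-commands the anaphor but is outside its binding domain → cannot satisfy Principle A.
*Ivan₂* does not c-command the anaphor → cannot bind it.
*[Ivan₂'s supervisor]₃* c-commands the anaphor within its binding domain → licit binder.
*Rohan₄* does not c-command the anaphor → cannot bind it.
*Anton₅* does not c-command the anaphor → cannot bind it.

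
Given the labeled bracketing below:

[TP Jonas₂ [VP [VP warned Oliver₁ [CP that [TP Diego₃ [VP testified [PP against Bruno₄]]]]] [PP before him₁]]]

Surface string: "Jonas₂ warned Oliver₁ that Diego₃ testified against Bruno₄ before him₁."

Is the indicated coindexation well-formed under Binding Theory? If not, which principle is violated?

The two coindexed NPs are *Oliver₁* and *him₁*.
*him₁* is a pronoun; its binding domain is the matrix TP, whose subject is Jonas₂. Within that domain it is c-commanded only by *Jonas₂*, which carries a different index — the pronoun is free locally, so Principle B holds.
*Oliver₁* is an R-expression; *him₁* does not c-command it, and no other NP shares its index, so Principle C is satisfied.
All principles are respected.

grammatical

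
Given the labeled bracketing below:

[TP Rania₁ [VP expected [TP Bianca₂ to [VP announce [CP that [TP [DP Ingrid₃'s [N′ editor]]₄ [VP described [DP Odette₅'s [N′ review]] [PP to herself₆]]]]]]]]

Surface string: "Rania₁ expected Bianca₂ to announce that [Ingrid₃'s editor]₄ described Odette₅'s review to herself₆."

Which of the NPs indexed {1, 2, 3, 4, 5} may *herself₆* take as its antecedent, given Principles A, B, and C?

*herself* is an anaphor, so Principle A applies: it must be bound in its binding domain.
Binding domain of *herself₆*: the embedded TP, whose subject is [Ingrid₃'s editor]₄.
*Rania₁* c-commands the anaphor but is outside its binding domain → cannot satisfy Principle A.
*Bianca₂* c-commands the anaphor but is outside its binding domain → cannot satisfy Principle A.
*Ingrid₃* does not c-command the anaphor → cannot bind it.
*[Ingrid₃'s editor]₄* c-commands the anaphor within its binding domain → licit binder.
*Odette₅* does not c-command the anaphor → cannot bind it.

{4}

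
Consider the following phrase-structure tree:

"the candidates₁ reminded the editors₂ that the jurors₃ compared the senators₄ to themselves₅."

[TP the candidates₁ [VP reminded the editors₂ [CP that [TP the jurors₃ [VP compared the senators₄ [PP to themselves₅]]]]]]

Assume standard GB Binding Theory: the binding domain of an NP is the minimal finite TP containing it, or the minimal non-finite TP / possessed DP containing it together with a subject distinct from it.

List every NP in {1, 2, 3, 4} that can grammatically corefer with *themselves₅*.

{3, 4}

*themselves* is an anaphor, so Principle A applies: it must be bound in its binding domain.
Binding domain of *themselves₅*: the embedded TP, whose subject is the jurors₃.
*the candidates₁* c-commands the anaphor but is outside its binding domain → cannot satisfy Principle A.
*the editors₂* c-commands the anaphor but is outside its binding domain → cannot satisfy Principle A.
*the jurors₃* c-commands the anaphor within its binding domain → licit binder.
*the senators₄* c-commands the anaphor within its binding domain → licit binder.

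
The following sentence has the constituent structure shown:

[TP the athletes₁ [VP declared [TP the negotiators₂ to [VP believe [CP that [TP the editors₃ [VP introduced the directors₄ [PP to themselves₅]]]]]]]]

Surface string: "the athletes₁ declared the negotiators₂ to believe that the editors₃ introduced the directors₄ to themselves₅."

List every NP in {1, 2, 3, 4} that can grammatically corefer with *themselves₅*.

{3, 4}

*themselves* is an anaphor, so Principle A applies: it must be bound in its binding domain.
Binding domain of *themselves₅*: the embedded TP, whose subject is the editors₃.
*the athletes₁* c-commands the anaphor but is outside its binding domain → cannot satisfy Principle A.
*the negotiators₂* c-commands the anaphor but is outside its binding domain → cannot satisfy Principle A.
*the editors₃* c-commands the anaphor within its binding domain → licit binder.
*the directors₄* c-commands the anaphor within its binding domain → licit binder.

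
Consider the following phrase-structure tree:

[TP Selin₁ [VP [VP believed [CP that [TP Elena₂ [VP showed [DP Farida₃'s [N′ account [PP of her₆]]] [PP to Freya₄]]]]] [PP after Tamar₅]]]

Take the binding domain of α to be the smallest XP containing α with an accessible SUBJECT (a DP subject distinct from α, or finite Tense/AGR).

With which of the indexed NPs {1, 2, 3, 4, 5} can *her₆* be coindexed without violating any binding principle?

{1, 2, 4, 5}

*her* is a pronoun, so Principle B applies: it must be free in its binding domain.
Binding domain of *her₆*: the possessed DP, whose subject is Farida₃.
*Selin₁* c-commands the pronoun but from outside its binding domain, and is not c-commanded by it → coindexation permitted.
*Elena₂* c-commands the pronoun but from outside its binding domain, and is not c-commanded by it → coindexation permitted.
*Farida₃* c-commands the pronoun within its binding domain → coindexation would violate Principle B.
*Freya₄* and the pronoun do not c-command one another → neither Principle B nor Principle C is at stake; coindexation permitted.
*Tamar₅* and the pronoun do not c-command one another → neither Principle B nor Principle C is at stake; coindexation permitted.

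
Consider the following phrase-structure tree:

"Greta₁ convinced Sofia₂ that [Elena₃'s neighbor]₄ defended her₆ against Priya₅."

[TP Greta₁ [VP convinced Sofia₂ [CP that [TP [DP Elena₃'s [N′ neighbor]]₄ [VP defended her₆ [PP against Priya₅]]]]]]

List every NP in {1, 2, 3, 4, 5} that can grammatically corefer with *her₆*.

{1, 2, 3}

*her* is a pronoun, so Principle B applies: it must be free in its binding domain.
Binding domain of *her₆*: the embedded TP, whose subject is [Elena₃'s neighbor]₄.
*Greta₁* c-commands the pronoun but from outside its binding domain, and is not c-commanded by it → coindexation permitted.
*Sofia₂* c-commands the pronoun but from outside its binding domain, and is not c-commanded by it → coindexation permitted.
*Elena₃* and the pronoun do not c-command one another → neither Principle B nor Principle C is at stake; coindexation permitted.
*[Elena₃'s neighbor]₄* c-commands the pronoun within its binding domain → coindexation would violate Principle B.
*Priya₅*: the pronoun c-commands this R-expression → coindexation would violate Principle C on *Priya₅*.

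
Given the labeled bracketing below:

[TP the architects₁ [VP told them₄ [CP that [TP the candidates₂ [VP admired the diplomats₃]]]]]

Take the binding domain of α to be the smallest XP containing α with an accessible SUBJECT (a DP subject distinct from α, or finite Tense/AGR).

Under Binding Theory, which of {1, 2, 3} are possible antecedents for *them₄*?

*them* is a pronoun, so Principle B applies: it must be free in its binding domain.
Binding domain of *them₄*: the matrix TP, whose subject is the architects₁.
*the architects₁* c-commands the pronoun within its binding domain → coindexation would violate Principle B.
*the candidates₂*: the pronoun c-commands this R-expression → coindexation would violate Principle C on *the candidates₂*.
*the diplomats₃*: the pronoun c-commands this R-expression → coindexation would violate Principle C on *the diplomats₃*.

none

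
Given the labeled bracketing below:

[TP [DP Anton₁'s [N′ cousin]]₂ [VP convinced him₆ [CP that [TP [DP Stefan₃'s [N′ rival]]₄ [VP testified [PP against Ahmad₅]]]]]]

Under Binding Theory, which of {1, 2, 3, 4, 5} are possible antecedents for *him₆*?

{1}

*him* is a pronoun, so Principle B applies: it must be free in its binding domain.
Binding domain of *him₆*: the matrix TP, whose subject is [Anton₁'s cousin]₂.
*Anton₁* and the pronoun do not c-command one another → neither Principle B nor Principle C is at stake; coindexation permitted.
*[Anton₁'s cousin]₂* c-commands the pronoun within its binding domain → coindexation would violate Principle B.
*Stefan₃*: the pronoun c-commands this R-expression → coindexation would violate Principle C on *Stefan₃*.
*[Stefan₃'s rival]₄*: the pronoun c-commands this R-expression → coindexation would violate Principle C on *[Stefan₃'s rival]₄*.
*Ahmad₅*: the pronoun c-commands this R-expression → coindexation would violate Principle C on *Ahmad₅*.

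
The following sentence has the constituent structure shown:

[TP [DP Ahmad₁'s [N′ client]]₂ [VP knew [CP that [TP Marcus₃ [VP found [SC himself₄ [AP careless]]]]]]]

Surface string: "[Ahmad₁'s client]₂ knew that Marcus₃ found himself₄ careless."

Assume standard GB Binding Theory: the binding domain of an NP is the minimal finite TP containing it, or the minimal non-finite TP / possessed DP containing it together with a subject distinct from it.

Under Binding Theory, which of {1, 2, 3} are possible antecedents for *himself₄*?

{3}

*himself* is an anaphor, so Principle A applies: it must be bound in its binding domain.
Binding domain of *himself₄*: the embedded TP, whose subject is Marcus₃.
*Ahmad₁* does not c-command the anaphor → cannot bind it.
*[Ahmad₁'s client]₂* c-commands the anaphor but is outside its binding domain → cannot satisfy Principle A.
*Marcus₃* c-commands the anaphor within its binding domain → licit binder.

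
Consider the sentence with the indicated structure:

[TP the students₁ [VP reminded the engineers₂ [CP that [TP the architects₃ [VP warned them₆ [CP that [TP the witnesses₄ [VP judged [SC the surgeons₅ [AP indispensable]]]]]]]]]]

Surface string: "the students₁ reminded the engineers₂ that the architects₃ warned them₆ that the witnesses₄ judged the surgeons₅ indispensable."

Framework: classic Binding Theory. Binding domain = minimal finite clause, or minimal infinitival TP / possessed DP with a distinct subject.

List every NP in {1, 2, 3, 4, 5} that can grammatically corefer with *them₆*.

{1, 2}

*them* is a pronoun, so Principle B applies: it must be free in its binding domain.
Binding domain of *them₆*: the embedded TP, whose subject is the architects₃.
*the students₁* c-commands the pronoun but from outside its binding domain, and is not c-commanded by it → coindexation permitted.
*the engineers₂* c-commands the pronoun but from outside its binding domain, and is not c-commanded by it → coindexation permitted.
*the architects₃* c-commands the pronoun within its binding domain → coindexation would violate Principle B.
*the witnesses₄*: the pronoun c-commands this R-expression → coindexation would violate Principle C on *the witnesses₄*.
*the surgeons₅*: the pronoun c-commands this R-expression → coindexation would violate Principle C on *the surgeons₅*.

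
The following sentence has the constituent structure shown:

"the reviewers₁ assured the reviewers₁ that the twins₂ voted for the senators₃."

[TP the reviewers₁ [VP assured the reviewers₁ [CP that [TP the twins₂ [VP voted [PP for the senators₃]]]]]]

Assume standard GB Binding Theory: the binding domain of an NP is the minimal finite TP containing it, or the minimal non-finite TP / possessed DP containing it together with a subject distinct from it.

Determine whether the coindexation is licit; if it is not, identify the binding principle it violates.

Principle C

The two coindexed NPs are *the reviewers₁* (the lower occurrence) and *the reviewers₁* (the higher occurrence).
*the reviewers₁* (the lower occurrence) is an R-expression. Principle C requires it to be free everywhere.
*the reviewers₁* (the higher occurrence) c-commands it and carries the same index.
The R-expression is bound → Principle C violation.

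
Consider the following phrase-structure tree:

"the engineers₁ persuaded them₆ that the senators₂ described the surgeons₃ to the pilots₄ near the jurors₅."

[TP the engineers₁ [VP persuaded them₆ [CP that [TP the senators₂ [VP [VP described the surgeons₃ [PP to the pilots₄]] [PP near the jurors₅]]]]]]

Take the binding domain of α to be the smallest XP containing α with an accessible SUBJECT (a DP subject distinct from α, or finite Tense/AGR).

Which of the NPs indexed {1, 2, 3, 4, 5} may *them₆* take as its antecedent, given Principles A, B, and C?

*them* is a pronoun, so Principle B applies: it must be free in its binding domain.
Binding domain of *them₆*: the matrix TP, whose subject is the engineers₁.
*the engineers₁* c-commands the pronoun within its binding domain → coindexation would violate Principle B.
*the senators₂*: the pronoun c-commands this R-expression → coindexation would violate Principle C on *the senators₂*.
*the surgeons₃*: the pronoun c-commands this R-expression → coindexation would violate Principle C on *the surgeons₃*.
*the pilots₄*: the pronoun c-commands this R-expression → coindexation would violate Principle C on *the pilots₄*.
*the jurors₅*: the pronoun c-commands this R-expression → coindexation would violate Principle C on *the jurors₅*.

none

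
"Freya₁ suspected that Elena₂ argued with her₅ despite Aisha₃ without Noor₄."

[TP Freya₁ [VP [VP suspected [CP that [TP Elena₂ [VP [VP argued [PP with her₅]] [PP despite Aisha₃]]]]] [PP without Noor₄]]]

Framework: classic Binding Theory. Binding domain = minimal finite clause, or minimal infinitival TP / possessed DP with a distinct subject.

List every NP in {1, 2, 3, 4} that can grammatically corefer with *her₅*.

*her* is a pronoun, so Principle B applies: it must be free in its binding domain.
Binding domain of *her₅*: the embedded TP, whose subject is Elena₂.
*Freya₁* c-commands the pronoun but from outside its binding domain, and is not c-commanded by it → coindexation permitted.
*Elena₂* c-commands the pronoun within its binding domain → coindexation would violate Principle B.
*Aisha₃* and the pronoun do not c-command one another → neither Principle B nor Principle C is at stake; coindexation permitted.
*Noor₄* and the pronoun do not c-command one another → neither Principle B nor Principle C is at stake; coindexation permitted.

{1, 3, 4}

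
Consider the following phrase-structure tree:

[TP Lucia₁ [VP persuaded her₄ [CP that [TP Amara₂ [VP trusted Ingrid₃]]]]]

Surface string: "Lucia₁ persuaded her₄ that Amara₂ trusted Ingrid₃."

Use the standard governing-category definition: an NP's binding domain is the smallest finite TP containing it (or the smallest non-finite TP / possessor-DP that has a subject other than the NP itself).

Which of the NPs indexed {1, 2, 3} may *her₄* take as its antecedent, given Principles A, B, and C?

none

*her* is a pronoun, so Principle B applies: it must be free in its binding domain.
Binding domain of *her₄*: the matrix TP, whose subject is Lucia₁.
*Lucia₁* c-commands the pronoun within its binding domain → coindexation would violate Principle B.
*Amara₂*: the pronoun c-commands this R-expression → coindexation would violate Principle C on *Amara₂*.
*Ingrid₃*: the pronoun c-commands this R-expression → coindexation would violate Principle C on *Ingrid₃*.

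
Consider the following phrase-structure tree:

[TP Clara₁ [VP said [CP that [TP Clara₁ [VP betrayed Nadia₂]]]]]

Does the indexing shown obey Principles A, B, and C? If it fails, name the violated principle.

Principle C

The two coindexed NPs are *Clara₁* (the lower occurrence) and *Clara₁* (the higher occurrence).
*Clara₁* (the lower occurrence) is an R-expression. Principle C requires it to be free everywhere.
*Clara₁* (the higher occurrence) c-commands it and carries the same index.
The R-expression is bound → Principle C violation.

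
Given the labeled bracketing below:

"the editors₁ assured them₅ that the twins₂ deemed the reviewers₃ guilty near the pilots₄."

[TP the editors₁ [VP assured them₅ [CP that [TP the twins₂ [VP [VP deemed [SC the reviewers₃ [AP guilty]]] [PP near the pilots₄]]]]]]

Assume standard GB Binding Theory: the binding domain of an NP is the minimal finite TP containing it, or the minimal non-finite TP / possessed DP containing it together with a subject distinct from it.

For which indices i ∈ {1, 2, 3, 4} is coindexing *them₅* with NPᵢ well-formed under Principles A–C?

*them* is a pronoun, so Principle B applies: it must be free in its binding domain.
Binding domain of *them₅*: the matrix TP, whose subject is the editors₁.
*the editors₁* c-commands the pronoun within its binding domain → coindexation would violate Principle B.
*the twins₂*: the pronoun c-commands this R-expression → coindexation would violate Principle C on *the twins₂*.
*the reviewers₃*: the pronoun c-commands this R-expression → coindexation would violate Principle C on *the reviewers₃*.
*the pilots₄*: the pronoun c-commands this R-expression → coindexation would violate Principle C on *the pilots₄*.

none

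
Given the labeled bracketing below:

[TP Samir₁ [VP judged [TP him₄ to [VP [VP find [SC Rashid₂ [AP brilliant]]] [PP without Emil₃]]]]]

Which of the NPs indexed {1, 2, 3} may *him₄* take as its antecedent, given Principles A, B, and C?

*him* is a pronoun, so Principle B applies: it must be free in its binding domain.
Binding domain of *him₄*: the matrix TP, whose subject is Samir₁.
*Samir₁* c-commands the pronoun within its binding domain → coindexation would violate Principle B.
*Rashid₂*: the pronoun c-commands this R-expression → coindexation would violate Principle C on *Rashid₂*.
*Emil₃*: the pronoun c-commands this R-expression → coindexation would violate Principle C on *Emil₃*.

none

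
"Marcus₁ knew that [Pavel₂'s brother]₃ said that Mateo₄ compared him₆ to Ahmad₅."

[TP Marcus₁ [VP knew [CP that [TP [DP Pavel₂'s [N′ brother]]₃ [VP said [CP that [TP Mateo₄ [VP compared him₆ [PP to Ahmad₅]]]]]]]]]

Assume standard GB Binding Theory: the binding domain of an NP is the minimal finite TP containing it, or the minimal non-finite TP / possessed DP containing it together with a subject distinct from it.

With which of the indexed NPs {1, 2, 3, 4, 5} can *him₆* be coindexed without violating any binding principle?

*him* is a pronoun, so Principle B applies: it must be free in its binding domain.
Binding domain of *him₆*: the embedded TP, whose subject is Mateo₄.
*Marcus₁* c-commands the pronoun but from outside its binding domain, and is not c-commanded by it → coindexation permitted.
*Pavel₂* and the pronoun do not c-command one another → neither Principle B nor Principle C is at stake; coindexation permitted.
*[Pavel₂'s brother]₃* c-commands the pronoun but from outside its binding domain, and is not c-commanded by it → coindexation permitted.
*Mateo₄* c-commands the pronoun within its binding domain → coindexation would violate Principle B.
*Ahmad₅*: the pronoun c-commands this R-expression → coindexation would violate Principle C on *Ahmad₅*.

{1, 2, 3}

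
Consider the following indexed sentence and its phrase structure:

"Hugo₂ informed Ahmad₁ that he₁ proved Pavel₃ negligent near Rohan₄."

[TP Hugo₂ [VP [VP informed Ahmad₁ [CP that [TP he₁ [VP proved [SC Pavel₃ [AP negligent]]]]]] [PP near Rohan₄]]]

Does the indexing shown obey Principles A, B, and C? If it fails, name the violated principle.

grammatical

The two coindexed NPs are *Ahmad₁* and *he₁*.
*he₁* is a pronoun; nothing c-commands it within its binding domain (the embedded TP.), so Principle B holds trivially.
*Ahmad₁* is an R-expression; *he₁* does not c-command it, and no other NP shares its index, so Principle C is satisfied.
All principles are respected.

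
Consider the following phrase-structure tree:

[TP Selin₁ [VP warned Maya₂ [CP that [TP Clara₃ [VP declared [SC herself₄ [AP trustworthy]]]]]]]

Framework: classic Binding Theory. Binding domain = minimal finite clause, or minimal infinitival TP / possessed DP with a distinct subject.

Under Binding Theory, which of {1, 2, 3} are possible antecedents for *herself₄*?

{3}

*herself* is an anaphor, so Principle A applies: it must be bound in its binding domain.
Binding domain of *herself₄*: the embedded TP, whose subject is Clara₃.
*Selin₁* c-commands the anaphor but is outside its binding domain → cannot satisfy Principle A.
*Maya₂* c-commands the anaphor but is outside its binding domain → cannot satisfy Principle A.
*Clara₃* c-commands the anaphor within its binding domain → licit binder.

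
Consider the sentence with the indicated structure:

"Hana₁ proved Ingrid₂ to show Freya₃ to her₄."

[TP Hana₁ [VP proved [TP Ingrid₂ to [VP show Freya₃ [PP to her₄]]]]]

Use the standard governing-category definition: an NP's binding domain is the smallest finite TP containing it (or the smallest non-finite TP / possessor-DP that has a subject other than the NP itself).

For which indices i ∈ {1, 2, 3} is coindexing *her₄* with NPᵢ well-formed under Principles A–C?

*her* is a pronoun, so Principle B applies: it must be free in its binding domain.
Binding domain of *her₄*: the embedded TP, whose subject is Ingrid₂.
*Hana₁* c-commands the pronoun but from outside its binding domain, and is not c-commanded by it → coindexation permitted.
*Ingrid₂* c-commands the pronoun within its binding domain → coindexation would violate Principle B.
*Freya₃* c-commands the pronoun within its binding domain → coindexation would violate Principle B.

{1}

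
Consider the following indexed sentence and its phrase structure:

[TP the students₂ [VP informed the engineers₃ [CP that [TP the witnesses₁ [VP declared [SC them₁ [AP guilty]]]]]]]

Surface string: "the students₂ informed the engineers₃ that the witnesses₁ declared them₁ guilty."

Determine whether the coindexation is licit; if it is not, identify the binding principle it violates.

Principle B

The two coindexed NPs are *the witnesses₁* and *them₁*.
*them₁* is a pronoun. Its binding domain is the embedded TP, whose subject is the witnesses₁.
*the witnesses₁* c-commands it within that domain and carries the same index.
The pronoun is locally bound → Principle B violation.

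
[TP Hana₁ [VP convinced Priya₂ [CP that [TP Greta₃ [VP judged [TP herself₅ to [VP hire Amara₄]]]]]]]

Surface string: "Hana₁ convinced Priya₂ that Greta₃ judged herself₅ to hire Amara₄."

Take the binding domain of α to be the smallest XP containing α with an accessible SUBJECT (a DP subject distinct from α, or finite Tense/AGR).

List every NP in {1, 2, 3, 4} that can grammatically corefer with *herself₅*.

{3}

*herself* is an anaphor, so Principle A applies: it must be bound in its binding domain.
Binding domain of *herself₅*: the embedded TP, whose subject is Greta₃.
*Hana₁* c-commands the anaphor but is outside its binding domain → cannot satisfy Principle A.
*Priya₂* c-commands the anaphor but is outside its binding domain → cannot satisfy Principle A.
*Greta₃* c-commands the anaphor within its binding domain → licit binder.
*Amara₄* does not c-command the anaphor → cannot bind it.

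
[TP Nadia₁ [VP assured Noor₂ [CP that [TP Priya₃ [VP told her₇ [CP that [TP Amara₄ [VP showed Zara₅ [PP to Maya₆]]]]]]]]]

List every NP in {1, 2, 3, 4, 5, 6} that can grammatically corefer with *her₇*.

*her* is a pronoun, so Principle B applies: it must be free in its binding domain.
Binding domain of *her₇*: the embedded TP, whose subject is Priya₃.
*Nadia₁* c-commands the pronoun but from outside its binding domain, and is not c-commanded by it → coindexation permitted.
*Noor₂* c-commands the pronoun but from outside its binding domain, and is not c-commanded by it → coindexation permitted.
*Priya₃* c-commands the pronoun within its binding domain → coindexation would violate Principle B.
*Amara₄*: the pronoun c-commands this R-expression → coindexation would violate Principle C on *Amara₄*.
*Zara₅*: the pronoun c-commands this R-expression → coindexation would violate Principle C on *Zara₅*.
*Maya₆*: the pronoun c-commands this R-expression → coindexation would violate Principle C on *Maya₆*.

{1, 2}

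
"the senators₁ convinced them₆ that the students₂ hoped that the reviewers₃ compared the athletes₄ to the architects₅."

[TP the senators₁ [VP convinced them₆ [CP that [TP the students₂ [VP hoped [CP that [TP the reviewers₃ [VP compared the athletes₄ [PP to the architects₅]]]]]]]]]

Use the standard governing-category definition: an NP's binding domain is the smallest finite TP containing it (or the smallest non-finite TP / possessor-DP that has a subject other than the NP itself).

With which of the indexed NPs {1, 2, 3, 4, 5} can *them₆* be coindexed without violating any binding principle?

none

*them* is a pronoun, so Principle B applies: it must be free in its binding domain.
Binding domain of *them₆*: the matrix TP, whose subject is the senators₁.
*the senators₁* c-commands the pronoun within its binding domain → coindexation would violate Principle B.
*the students₂*: the pronoun c-commands this R-expression → coindexation would violate Principle C on *the students₂*.
*the reviewers₃*: the pronoun c-commands this R-expression → coindexation would violate Principle C on *the reviewers₃*.
*the athletes₄*: the pronoun c-commands this R-expression → coindexation would violate Principle C on *the athletes₄*.
*the architects₅*: the pronoun c-commands this R-expression → coindexation would violate Principle C on *the architects₅*.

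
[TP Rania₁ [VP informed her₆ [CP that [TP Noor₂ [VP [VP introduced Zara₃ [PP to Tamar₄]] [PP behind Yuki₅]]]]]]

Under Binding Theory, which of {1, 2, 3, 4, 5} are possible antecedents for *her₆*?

*her* is a pronoun, so Principle B applies: it must be free in its binding domain.
Binding domain of *her₆*: the matrix TP, whose subject is Rania₁.
*Rania₁* c-commands the pronoun within its binding domain → coindexation would violate Principle B.
*Noor₂*: the pronoun c-commands this R-expression → coindexation would violate Principle C on *Noor₂*.
*Zara₃*: the pronoun c-commands this R-expression → coindexation would violate Principle C on *Zara₃*.
*Tamar₄*: the pronoun c-commands this R-expression → coindexation would violate Principle C on *Tamar₄*.
*Yuki₅*: the pronoun c-commands this R-expression → coindexation would violate Principle C on *Yuki₅*.

none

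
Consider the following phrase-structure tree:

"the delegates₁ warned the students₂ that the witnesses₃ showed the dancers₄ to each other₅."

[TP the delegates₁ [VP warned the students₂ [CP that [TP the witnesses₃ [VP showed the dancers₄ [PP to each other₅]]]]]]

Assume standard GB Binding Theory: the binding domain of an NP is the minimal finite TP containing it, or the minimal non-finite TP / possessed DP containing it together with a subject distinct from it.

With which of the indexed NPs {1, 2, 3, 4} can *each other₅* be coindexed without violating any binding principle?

{3, 4}

*each other* is an anaphor, so Principle A applies: it must be bound in its binding domain.
Binding domain of *each other₅*: the embedded TP, whose subject is the witnesses₃.
*the delegates₁* c-commands the anaphor but is outside its binding domain → cannot satisfy Principle A.
*the students₂* c-commands the anaphor but is outside its binding domain → cannot satisfy Principle A.
*the witnesses₃* c-commands the anaphor within its binding domain → licit binder.
*the dancers₄* c-commands the anaphor within its binding domain → licit binder.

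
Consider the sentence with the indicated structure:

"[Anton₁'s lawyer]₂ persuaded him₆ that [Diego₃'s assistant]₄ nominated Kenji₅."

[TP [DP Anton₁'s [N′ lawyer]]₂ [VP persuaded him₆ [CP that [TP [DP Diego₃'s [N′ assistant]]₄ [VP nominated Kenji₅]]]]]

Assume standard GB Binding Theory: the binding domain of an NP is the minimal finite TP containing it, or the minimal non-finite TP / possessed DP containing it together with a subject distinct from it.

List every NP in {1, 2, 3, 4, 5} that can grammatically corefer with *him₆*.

*him* is a pronoun, so Principle B applies: it must be free in its binding domain.
Binding domain of *him₆*: the matrix TP, whose subject is [Anton₁'s lawyer]₂.
*Anton₁* and the pronoun do not c-command one another → neither Principle B nor Principle C is at stake; coindexation permitted.
*[Anton₁'s lawyer]₂* c-commands the pronoun within its binding domain → coindexation would violate Principle B.
*Diego₃*: the pronoun c-commands this R-expression → coindexation would violate Principle C on *Diego₃*.
*[Diego₃'s assistant]₄*: the pronoun c-commands this R-expression → coindexation would violate Principle C on *[Diego₃'s assistant]₄*.
*Kenji₅*: the pronoun c-commands this R-expression → coindexation would violate Principle C on *Kenji₅*.

{1}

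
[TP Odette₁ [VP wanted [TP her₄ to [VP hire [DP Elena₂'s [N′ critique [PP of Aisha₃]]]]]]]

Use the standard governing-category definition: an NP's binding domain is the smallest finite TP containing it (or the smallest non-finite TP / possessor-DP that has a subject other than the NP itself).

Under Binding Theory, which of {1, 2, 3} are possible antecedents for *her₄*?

*her* is a pronoun, so Principle B applies: it must be free in its binding domain.
Binding domain of *her₄*: the matrix TP, whose subject is Odette₁.
*Odette₁* c-commands the pronoun within its binding domain → coindexation would violate Principle B.
*Elena₂*: the pronoun c-commands this R-expression → coindexation would violate Principle C on *Elena₂*.
*Aisha₃*: the pronoun c-commands this R-expression → coindexation would violate Principle C on *Aisha₃*.

none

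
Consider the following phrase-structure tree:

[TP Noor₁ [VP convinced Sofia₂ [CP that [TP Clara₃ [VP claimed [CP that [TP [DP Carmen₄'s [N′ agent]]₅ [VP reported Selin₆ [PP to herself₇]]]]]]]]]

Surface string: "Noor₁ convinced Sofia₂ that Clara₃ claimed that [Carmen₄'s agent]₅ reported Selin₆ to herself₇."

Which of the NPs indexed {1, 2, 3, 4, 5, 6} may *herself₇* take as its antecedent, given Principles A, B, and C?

*herself* is an anaphor, so Principle A applies: it must be bound in its binding domain.
Binding domain of *herself₇*: the embedded TP, whose subject is [Carmen₄'s agent]₅.
*Noor₁* c-commands the anaphor but is outside its binding domain → cannot satisfy Principle A.
*Sofia₂* c-commands the anaphor but is outside its binding domain → cannot satisfy Principle A.
*Clara₃* c-commands the anaphor but is outside its binding domain → cannot satisfy Principle A.
*Carmen₄* does not c-command the anaphor → cannot bind it.
*[Carmen₄'s agent]₅* c-commands the anaphor within its binding domain → licit binder.
*Selin₆* c-commands the anaphor within its binding domain → licit binder.

{5, 6}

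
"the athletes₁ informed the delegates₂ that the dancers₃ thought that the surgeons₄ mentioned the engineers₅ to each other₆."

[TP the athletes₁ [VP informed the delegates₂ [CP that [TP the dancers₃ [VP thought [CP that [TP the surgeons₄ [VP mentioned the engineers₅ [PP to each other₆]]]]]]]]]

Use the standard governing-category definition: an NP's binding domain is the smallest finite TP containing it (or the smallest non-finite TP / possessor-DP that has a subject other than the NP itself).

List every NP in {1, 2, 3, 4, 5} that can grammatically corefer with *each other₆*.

{4, 5}

*each other* is an anaphor, so Principle A applies: it must be bound in its binding domain.
Binding domain of *each other₆*: the embedded TP, whose subject is the surgeons₄.
*the athletes₁* c-commands the anaphor but is outside its binding domain → cannot satisfy Principle A.
*the delegates₂* c-commands the anaphor but is outside its binding domain → cannot satisfy Principle A.
*the dancers₃* c-commands the anaphor but is outside its binding domain → cannot satisfy Principle A.
*the surgeons₄* c-commands the anaphor within its binding domain → licit binder.
*the engineers₅* c-commands the anaphor within its binding domain → licit binder.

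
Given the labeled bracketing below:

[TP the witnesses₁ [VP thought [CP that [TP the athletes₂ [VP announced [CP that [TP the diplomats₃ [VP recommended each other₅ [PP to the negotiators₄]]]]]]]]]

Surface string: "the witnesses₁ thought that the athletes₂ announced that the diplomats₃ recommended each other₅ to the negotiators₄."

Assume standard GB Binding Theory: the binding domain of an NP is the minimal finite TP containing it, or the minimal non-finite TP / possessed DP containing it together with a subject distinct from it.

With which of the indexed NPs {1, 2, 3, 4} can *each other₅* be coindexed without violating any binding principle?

{3}

*each other* is an anaphor, so Principle A applies: it must be bound in its binding domain.
Binding domain of *each other₅*: the embedded TP, whose subject is the diplomats₃.
*the witnesses₁* c-commands the anaphor but is outside its binding domain → cannot satisfy Principle A.
*the athletes₂* c-commands the anaphor but is outside its binding domain → cannot satisfy Principle A.
*the diplomats₃* c-commands the anaphor within its binding domain → licit binder.
*the negotiators₄* does not c-command the anaphor → cannot bind it.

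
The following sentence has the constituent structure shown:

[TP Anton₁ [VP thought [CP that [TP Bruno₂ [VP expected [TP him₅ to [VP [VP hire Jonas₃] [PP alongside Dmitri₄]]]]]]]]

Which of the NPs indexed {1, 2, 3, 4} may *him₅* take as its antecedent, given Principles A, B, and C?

{1}

*him* is a pronoun, so Principle B applies: it must be free in its binding domain.
Binding domain of *him₅*: the embedded TP, whose subject is Bruno₂.
*Anton₁* c-commands the pronoun but from outside its binding domain, and is not c-commanded by it → coindexation permitted.
*Bruno₂* c-commands the pronoun within its binding domain → coindexation would violate Principle B.
*Jonas₃*: the pronoun c-commands this R-expression → coindexation would violate Principle C on *Jonas₃*.
*Dmitri₄*: the pronoun c-commands this R-expression → coindexation would violate Principle C on *Dmitri₄*.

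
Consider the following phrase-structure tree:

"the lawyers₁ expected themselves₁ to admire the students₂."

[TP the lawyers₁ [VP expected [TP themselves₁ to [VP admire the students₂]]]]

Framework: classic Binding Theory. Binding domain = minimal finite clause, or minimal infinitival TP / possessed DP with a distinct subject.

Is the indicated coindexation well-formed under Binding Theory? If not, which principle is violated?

The two coindexed NPs are *the lawyers₁* and *themselves₁*.
*themselves₁* is an anaphor; its binding domain is the matrix TP, whose subject is the lawyers₁. *the lawyers₁* c-commands it within that domain and shares its index, so Principle A is satisfied.
*the lawyers₁* is an R-expression; *themselves₁* does not c-command it, and no other NP shares its index, so Principle C is satisfied.
All principles are respected.

grammatical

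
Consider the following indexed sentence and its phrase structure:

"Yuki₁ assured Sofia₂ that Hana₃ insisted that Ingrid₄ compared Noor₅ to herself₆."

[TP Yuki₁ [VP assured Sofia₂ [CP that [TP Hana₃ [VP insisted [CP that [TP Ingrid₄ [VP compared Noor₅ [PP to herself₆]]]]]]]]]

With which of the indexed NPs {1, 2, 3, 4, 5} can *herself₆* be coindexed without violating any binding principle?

*herself* is an anaphor, so Principle A applies: it must be bound in its binding domain.
Binding domain of *herself₆*: the embedded TP, whose subject is Ingrid₄.
*Yuki₁* c-commands the anaphor but is outside its binding domain → cannot satisfy Principle A.
*Sofia₂* c-commands the anaphor but is outside its binding domain → cannot satisfy Principle A.
*Hana₃* c-commands the anaphor but is outside its binding domain → cannot satisfy Principle A.
*Ingrid₄* c-commands the anaphor within its binding domain → licit binder.
*Noor₅* c-commands the anaphor within its binding domain → licit binder.

{4, 5}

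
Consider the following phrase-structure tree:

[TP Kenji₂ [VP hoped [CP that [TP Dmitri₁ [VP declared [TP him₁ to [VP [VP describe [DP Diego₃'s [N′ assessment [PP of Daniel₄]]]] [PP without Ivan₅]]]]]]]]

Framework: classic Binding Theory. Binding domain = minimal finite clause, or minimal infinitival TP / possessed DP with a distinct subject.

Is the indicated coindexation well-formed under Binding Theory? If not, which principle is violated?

Principle B

The two coindexed NPs are *Dmitri₁* and *him₁*.
*him₁* is a pronoun. Its binding domain is the embedded TP, whose subject is Dmitri₁.
*Dmitri₁* c-commands it within that domain and carries the same index.
The pronoun is locally bound → Principle B violation.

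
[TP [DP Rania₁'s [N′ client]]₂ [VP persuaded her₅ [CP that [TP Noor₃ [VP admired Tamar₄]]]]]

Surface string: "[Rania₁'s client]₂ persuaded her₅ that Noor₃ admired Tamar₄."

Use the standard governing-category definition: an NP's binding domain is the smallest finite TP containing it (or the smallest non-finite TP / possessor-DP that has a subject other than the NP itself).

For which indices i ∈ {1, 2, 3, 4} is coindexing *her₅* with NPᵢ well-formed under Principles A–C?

{1}

*her* is a pronoun, so Principle B applies: it must be free in its binding domain.
Binding domain of *her₅*: the matrix TP, whose subject is [Rania₁'s client]₂.
*Rania₁* and the pronoun do not c-command one another → neither Principle B nor Principle C is at stake; coindexation permitted.
*[Rania₁'s client]₂* c-commands the pronoun within its binding domain → coindexation would violate Principle B.
*Noor₃*: the pronoun c-commands this R-expression → coindexation would violate Principle C on *Noor₃*.
*Tamar₄*: the pronoun c-commands this R-expression → coindexation would violate Principle C on *Tamar₄*.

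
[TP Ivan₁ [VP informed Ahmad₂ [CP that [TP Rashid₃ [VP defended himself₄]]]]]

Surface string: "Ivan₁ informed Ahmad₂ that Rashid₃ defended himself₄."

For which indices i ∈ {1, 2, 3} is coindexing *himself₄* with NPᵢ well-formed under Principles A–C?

*himself* is an anaphor, so Principle A applies: it must be bound in its binding domain.
Binding domain of *himself₄*: the embedded TP, whose subject is Rashid₃.
*Ivan₁* c-commands the anaphor but is outside its binding domain → cannot satisfy Principle A.
*Ahmad₂* c-commands the anaphor but is outside its binding domain → cannot satisfy Principle A.
*Rashid₃* c-commands the anaphor within its binding domain → licit binder.

{3}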